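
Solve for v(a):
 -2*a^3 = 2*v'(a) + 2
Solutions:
 v(a) = C1 - a^4/4 - a


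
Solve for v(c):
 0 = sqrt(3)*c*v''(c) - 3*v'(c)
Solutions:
 v(c) = C1 + C2*c^(1 + sqrt(3))


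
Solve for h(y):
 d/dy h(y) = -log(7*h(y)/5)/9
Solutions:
 -9*Integral(1/(-log(_y) - log(7) + log(5)), (_y, h(y))) = C1 - y


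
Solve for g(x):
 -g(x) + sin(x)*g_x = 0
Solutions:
 g(x) = C1*sqrt(cos(x) - 1)/sqrt(cos(x) + 1)


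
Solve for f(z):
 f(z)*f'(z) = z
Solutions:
 f(z) = -sqrt(C1 + z^2)
 f(z) = sqrt(C1 + z^2)


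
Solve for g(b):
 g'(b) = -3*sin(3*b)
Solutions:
 g(b) = C1 + cos(3*b)


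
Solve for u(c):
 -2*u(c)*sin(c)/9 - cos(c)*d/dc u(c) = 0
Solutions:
 u(c) = C1*cos(c)^(2/9)


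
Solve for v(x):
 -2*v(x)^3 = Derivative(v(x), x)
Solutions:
 v(x) = -sqrt(2)*sqrt(-1/(C1 - 2*x))/2
 v(x) = sqrt(2)*sqrt(-1/(C1 - 2*x))/2


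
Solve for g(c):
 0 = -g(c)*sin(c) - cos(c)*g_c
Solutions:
 g(c) = C1*cos(c)


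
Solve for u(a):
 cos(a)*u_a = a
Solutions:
 u(a) = C1 + Integral(a/cos(a), a)


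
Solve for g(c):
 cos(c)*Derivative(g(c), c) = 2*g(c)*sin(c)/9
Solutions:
 g(c) = C1/cos(c)^(2/9)


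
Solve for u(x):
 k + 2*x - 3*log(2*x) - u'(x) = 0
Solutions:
 u(x) = C1 + k*x + x^2 - 3*x*log(x) - x*log(8) + 3*x


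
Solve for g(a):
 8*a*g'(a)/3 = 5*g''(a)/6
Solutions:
 g(a) = C1 + C2*erfi(2*sqrt(10)*a/5)


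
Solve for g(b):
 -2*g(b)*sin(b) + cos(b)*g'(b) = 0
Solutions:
 g(b) = C1/cos(b)^2


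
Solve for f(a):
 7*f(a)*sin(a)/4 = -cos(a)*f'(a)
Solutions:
 f(a) = C1*cos(a)^(7/4)


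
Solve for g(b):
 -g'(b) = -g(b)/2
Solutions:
 g(b) = C1*exp(b/2)


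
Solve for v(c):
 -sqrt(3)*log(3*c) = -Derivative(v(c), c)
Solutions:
 v(c) = C1 + sqrt(3)*c*log(c) - sqrt(3)*c + sqrt(3)*c*log(3)


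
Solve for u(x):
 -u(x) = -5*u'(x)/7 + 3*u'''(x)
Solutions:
 u(x) = C1*exp(x*(10*98^(1/3)/(sqrt(190981) + 441)^(1/3) + 28^(1/3)*(sqrt(190981) + 441)^(1/3))/84)*sin(sqrt(3)*x*(-28^(1/3)*(sqrt(190981) + 441)^(1/3) + 10*98^(1/3)/(sqrt(190981) + 441)^(1/3))/84) + C2*exp(x*(10*98^(1/3)/(sqrt(190981) + 441)^(1/3) + 28^(1/3)*(sqrt(190981) + 441)^(1/3))/84)*cos(sqrt(3)*x*(-28^(1/3)*(sqrt(190981) + 441)^(1/3) + 10*98^(1/3)/(sqrt(190981) + 441)^(1/3))/84) + C3*exp(-x*(10*98^(1/3)/(sqrt(190981) + 441)^(1/3) + 28^(1/3)*(sqrt(190981) + 441)^(1/3))/42)


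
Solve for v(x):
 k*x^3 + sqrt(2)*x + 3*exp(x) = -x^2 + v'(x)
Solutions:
 v(x) = C1 + k*x^4/4 + x^3/3 + sqrt(2)*x^2/2 + 3*exp(x)


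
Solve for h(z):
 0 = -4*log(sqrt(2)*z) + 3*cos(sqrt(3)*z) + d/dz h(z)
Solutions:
 h(z) = C1 + 4*z*log(z) - 4*z + 2*z*log(2) - sqrt(3)*sin(sqrt(3)*z)


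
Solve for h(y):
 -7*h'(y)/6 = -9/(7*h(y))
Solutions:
 h(y) = -sqrt(C1 + 108*y)/7
 h(y) = sqrt(C1 + 108*y)/7


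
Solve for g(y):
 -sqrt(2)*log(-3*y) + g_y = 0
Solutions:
 g(y) = C1 + sqrt(2)*y*log(-y) + sqrt(2)*y*(-1 + log(3))


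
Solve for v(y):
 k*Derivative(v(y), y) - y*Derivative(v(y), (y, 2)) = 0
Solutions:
 v(y) = C1 + y^(re(k) + 1)*(C2*sin(log(y)*Abs(im(k))) + C3*cos(log(y)*im(k)))


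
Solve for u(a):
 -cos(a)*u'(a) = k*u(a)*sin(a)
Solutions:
 u(a) = C1*exp(k*log(cos(a)))


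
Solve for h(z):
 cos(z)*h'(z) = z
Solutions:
 h(z) = C1 + Integral(z/cos(z), z)


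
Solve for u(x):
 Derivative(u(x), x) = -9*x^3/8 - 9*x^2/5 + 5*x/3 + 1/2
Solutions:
 u(x) = C1 - 9*x^4/32 - 3*x^3/5 + 5*x^2/6 + x/2


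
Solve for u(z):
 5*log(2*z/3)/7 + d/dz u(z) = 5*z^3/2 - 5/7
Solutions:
 u(z) = C1 + 5*z^4/8 - 5*z*log(z)/7 - 5*z*log(2)/7 + 5*z*log(3)/7


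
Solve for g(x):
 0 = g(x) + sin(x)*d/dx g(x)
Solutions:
 g(x) = C1*sqrt(cos(x) + 1)/sqrt(cos(x) - 1)


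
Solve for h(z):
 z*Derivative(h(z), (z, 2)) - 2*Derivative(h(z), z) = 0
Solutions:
 h(z) = C1 + C2*z^3


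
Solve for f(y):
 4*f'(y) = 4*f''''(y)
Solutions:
 f(y) = C1 + C4*exp(y) + (C2*sin(sqrt(3)*y/2) + C3*cos(sqrt(3)*y/2))*exp(-y/2)


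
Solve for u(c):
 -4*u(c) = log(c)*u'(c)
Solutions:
 u(c) = C1*exp(-4*li(c))


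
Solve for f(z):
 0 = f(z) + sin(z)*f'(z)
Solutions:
 f(z) = C1*sqrt(cos(z) + 1)/sqrt(cos(z) - 1)


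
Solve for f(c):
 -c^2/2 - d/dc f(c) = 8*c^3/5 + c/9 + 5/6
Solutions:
 f(c) = C1 - 2*c^4/5 - c^3/6 - c^2/18 - 5*c/6


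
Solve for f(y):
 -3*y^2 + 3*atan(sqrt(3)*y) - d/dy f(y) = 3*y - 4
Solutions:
 f(y) = C1 - y^3 - 3*y^2/2 + 3*y*atan(sqrt(3)*y) + 4*y - sqrt(3)*log(3*y^2 + 1)/2


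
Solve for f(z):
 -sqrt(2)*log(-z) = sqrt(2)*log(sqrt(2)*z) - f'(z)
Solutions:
 f(z) = C1 + 2*sqrt(2)*z*log(z) + sqrt(2)*z*(-2 + log(2)/2 + I*pi)


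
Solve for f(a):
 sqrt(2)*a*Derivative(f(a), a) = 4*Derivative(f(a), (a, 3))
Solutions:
 f(a) = C1 + Integral(C2*airyai(sqrt(2)*a/2) + C3*airybi(sqrt(2)*a/2), a)


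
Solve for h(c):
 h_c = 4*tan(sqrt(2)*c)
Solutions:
 h(c) = C1 - 2*sqrt(2)*log(cos(sqrt(2)*c))


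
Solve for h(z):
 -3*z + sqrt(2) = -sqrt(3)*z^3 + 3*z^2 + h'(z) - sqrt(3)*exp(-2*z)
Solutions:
 h(z) = C1 + sqrt(3)*z^4/4 - z^3 - 3*z^2/2 + sqrt(2)*z - sqrt(3)*exp(-2*z)/2


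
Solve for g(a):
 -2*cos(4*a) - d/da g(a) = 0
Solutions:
 g(a) = C1 - sin(4*a)/2


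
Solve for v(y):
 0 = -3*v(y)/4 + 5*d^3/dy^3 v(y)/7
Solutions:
 v(y) = C3*exp(1050^(1/3)*y/10) + (C1*sin(3^(5/6)*350^(1/3)*y/20) + C2*cos(3^(5/6)*350^(1/3)*y/20))*exp(-1050^(1/3)*y/20)


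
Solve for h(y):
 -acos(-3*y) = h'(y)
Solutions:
 h(y) = C1 - y*acos(-3*y) - sqrt(1 - 9*y^2)/3


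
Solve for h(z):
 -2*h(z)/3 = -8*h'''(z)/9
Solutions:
 h(z) = C3*exp(6^(1/3)*z/2) + (C1*sin(2^(1/3)*3^(5/6)*z/4) + C2*cos(2^(1/3)*3^(5/6)*z/4))*exp(-6^(1/3)*z/4)


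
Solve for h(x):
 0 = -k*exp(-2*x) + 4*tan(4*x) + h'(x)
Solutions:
 h(x) = C1 - k*exp(-2*x)/2 - log(tan(4*x)^2 + 1)/2


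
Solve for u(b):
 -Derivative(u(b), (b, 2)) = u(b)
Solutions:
 u(b) = C1*sin(b) + C2*cos(b)


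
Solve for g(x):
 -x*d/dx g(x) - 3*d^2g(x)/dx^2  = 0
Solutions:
 g(x) = C1 + C2*erf(sqrt(6)*x/6)


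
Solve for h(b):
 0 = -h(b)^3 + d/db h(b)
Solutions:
 h(b) = -sqrt(2)*sqrt(-1/(C1 + b))/2
 h(b) = sqrt(2)*sqrt(-1/(C1 + b))/2


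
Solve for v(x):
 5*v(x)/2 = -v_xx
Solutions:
 v(x) = C1*sin(sqrt(10)*x/2) + C2*cos(sqrt(10)*x/2)


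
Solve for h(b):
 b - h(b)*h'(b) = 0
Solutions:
 h(b) = -sqrt(C1 + b^2)
 h(b) = sqrt(C1 + b^2)


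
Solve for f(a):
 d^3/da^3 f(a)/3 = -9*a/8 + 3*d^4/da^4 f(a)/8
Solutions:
 f(a) = C1 + C2*a + C3*a^2 + C4*exp(8*a/9) - 9*a^4/64 - 81*a^3/128


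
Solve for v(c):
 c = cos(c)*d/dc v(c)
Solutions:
 v(c) = C1 + Integral(c/cos(c), c)


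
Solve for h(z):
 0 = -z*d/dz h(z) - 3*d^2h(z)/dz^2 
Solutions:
 h(z) = C1 + C2*erf(sqrt(6)*z/6)


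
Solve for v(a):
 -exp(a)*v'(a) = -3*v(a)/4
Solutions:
 v(a) = C1*exp(-3*exp(-a)/4)


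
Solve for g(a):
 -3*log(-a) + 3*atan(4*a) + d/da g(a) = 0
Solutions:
 g(a) = C1 + 3*a*log(-a) - 3*a*atan(4*a) - 3*a + 3*log(16*a^2 + 1)/8


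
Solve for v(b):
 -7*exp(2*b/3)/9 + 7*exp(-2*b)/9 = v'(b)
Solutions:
 v(b) = C1 - 7*exp(2*b/3)/6 - 7*exp(-2*b)/18


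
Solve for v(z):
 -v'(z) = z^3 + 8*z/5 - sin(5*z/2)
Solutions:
 v(z) = C1 - z^4/4 - 4*z^2/5 - 2*cos(5*z/2)/5


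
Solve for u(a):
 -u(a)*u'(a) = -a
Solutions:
 u(a) = -sqrt(C1 + a^2)
 u(a) = sqrt(C1 + a^2)


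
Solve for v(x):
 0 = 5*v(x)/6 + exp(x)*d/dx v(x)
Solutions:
 v(x) = C1*exp(5*exp(-x)/6)


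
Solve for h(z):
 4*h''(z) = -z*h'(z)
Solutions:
 h(z) = C1 + C2*erf(sqrt(2)*z/4)


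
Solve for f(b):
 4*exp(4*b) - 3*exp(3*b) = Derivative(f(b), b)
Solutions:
 f(b) = C1 + exp(4*b) - exp(3*b)


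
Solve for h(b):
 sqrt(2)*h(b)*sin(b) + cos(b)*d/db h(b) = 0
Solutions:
 h(b) = C1*cos(b)^(sqrt(2))


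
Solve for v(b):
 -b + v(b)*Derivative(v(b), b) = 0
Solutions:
 v(b) = -sqrt(C1 + b^2)
 v(b) = sqrt(C1 + b^2)


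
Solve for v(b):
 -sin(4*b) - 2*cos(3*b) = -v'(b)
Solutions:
 v(b) = C1 + 2*sin(3*b)/3 - cos(4*b)/4


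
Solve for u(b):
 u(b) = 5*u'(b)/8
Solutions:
 u(b) = C1*exp(8*b/5)


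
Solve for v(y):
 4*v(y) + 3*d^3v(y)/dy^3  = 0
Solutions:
 v(y) = C3*exp(-6^(2/3)*y/3) + (C1*sin(2^(2/3)*3^(1/6)*y/2) + C2*cos(2^(2/3)*3^(1/6)*y/2))*exp(6^(2/3)*y/6)


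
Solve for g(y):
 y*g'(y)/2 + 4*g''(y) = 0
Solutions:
 g(y) = C1 + C2*erf(y/4)


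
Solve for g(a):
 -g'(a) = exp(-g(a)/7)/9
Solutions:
 g(a) = 7*log(C1 - a/63)


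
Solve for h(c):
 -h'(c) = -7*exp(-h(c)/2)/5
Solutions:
 h(c) = 2*log(C1 + 7*c/10)


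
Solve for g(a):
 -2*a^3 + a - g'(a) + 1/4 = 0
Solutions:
 g(a) = C1 - a^4/2 + a^2/2 + a/4


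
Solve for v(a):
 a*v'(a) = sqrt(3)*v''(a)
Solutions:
 v(a) = C1 + C2*erfi(sqrt(2)*3^(3/4)*a/6)


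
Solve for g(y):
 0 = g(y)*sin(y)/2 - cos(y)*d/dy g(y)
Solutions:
 g(y) = C1/sqrt(cos(y))


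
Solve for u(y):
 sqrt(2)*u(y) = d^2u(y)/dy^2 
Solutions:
 u(y) = C1*exp(-2^(1/4)*y) + C2*exp(2^(1/4)*y)


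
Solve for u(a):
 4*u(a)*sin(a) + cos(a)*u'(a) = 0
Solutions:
 u(a) = C1*cos(a)^4


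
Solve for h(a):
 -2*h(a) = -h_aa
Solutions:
 h(a) = C1*exp(-sqrt(2)*a) + C2*exp(sqrt(2)*a)


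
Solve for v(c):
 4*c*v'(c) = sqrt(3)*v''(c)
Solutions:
 v(c) = C1 + C2*erfi(sqrt(2)*3^(3/4)*c/3)


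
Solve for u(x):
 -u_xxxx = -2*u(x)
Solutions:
 u(x) = C1*exp(-2^(1/4)*x) + C2*exp(2^(1/4)*x) + C3*sin(2^(1/4)*x) + C4*cos(2^(1/4)*x)


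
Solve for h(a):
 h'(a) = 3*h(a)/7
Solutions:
 h(a) = C1*exp(3*a/7)


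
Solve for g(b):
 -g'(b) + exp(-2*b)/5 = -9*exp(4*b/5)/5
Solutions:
 g(b) = C1 + 9*exp(4*b/5)/4 - exp(-2*b)/10


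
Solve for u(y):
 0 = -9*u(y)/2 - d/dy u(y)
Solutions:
 u(y) = C1*exp(-9*y/2)


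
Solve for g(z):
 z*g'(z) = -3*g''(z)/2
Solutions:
 g(z) = C1 + C2*erf(sqrt(3)*z/3)


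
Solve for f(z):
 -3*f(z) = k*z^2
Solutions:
 f(z) = -k*z^2/3


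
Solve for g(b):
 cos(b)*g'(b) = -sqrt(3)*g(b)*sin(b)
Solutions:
 g(b) = C1*cos(b)^(sqrt(3))


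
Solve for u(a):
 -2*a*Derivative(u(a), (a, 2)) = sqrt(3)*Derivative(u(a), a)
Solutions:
 u(a) = C1 + C2*a^(1 - sqrt(3)/2)


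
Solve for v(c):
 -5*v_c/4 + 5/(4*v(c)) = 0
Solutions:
 v(c) = -sqrt(C1 + 2*c)
 v(c) = sqrt(C1 + 2*c)


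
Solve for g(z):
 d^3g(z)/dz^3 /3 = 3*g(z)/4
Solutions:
 g(z) = C3*exp(2^(1/3)*3^(2/3)*z/2) + (C1*sin(3*2^(1/3)*3^(1/6)*z/4) + C2*cos(3*2^(1/3)*3^(1/6)*z/4))*exp(-2^(1/3)*3^(2/3)*z/4)


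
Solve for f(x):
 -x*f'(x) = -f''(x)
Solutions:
 f(x) = C1 + C2*erfi(sqrt(2)*x/2)


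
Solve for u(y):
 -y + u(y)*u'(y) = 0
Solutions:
 u(y) = -sqrt(C1 + y^2)
 u(y) = sqrt(C1 + y^2)


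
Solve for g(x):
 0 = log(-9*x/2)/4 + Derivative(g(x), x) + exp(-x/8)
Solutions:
 g(x) = C1 - x*log(-x)/4 + x*(-2*log(3) + log(2) + 1)/4 + 8*exp(-x/8)


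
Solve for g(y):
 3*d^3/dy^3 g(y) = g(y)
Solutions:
 g(y) = C3*exp(3^(2/3)*y/3) + (C1*sin(3^(1/6)*y/2) + C2*cos(3^(1/6)*y/2))*exp(-3^(2/3)*y/6)


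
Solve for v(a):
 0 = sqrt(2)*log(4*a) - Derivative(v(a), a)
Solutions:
 v(a) = C1 + sqrt(2)*a*log(a) - sqrt(2)*a + 2*sqrt(2)*a*log(2)


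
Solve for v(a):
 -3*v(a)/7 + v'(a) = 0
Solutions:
 v(a) = C1*exp(3*a/7)


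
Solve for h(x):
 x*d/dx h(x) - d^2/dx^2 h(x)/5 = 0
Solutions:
 h(x) = C1 + C2*erfi(sqrt(10)*x/2)


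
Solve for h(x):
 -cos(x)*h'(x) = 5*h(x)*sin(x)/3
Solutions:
 h(x) = C1*cos(x)^(5/3)


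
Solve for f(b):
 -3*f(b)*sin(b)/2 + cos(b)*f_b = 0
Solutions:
 f(b) = C1/cos(b)^(3/2)


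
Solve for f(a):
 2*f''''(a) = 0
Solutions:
 f(a) = C1 + C2*a + C3*a^2 + C4*a^3


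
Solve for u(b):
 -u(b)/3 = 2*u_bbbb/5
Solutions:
 u(b) = (C1*sin(10^(1/4)*3^(3/4)*b/6) + C2*cos(10^(1/4)*3^(3/4)*b/6))*exp(-10^(1/4)*3^(3/4)*b/6) + (C3*sin(10^(1/4)*3^(3/4)*b/6) + C4*cos(10^(1/4)*3^(3/4)*b/6))*exp(10^(1/4)*3^(3/4)*b/6)


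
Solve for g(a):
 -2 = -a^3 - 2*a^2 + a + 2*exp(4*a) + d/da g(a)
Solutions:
 g(a) = C1 + a^4/4 + 2*a^3/3 - a^2/2 - 2*a - exp(4*a)/2


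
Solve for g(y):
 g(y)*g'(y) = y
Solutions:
 g(y) = -sqrt(C1 + y^2)
 g(y) = sqrt(C1 + y^2)


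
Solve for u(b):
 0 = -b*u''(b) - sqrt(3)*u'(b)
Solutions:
 u(b) = C1 + C2*b^(1 - sqrt(3))


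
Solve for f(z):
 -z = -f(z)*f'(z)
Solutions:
 f(z) = -sqrt(C1 + z^2)
 f(z) = sqrt(C1 + z^2)


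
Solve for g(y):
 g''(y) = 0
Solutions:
 g(y) = C1 + C2*y


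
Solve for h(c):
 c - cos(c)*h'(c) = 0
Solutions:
 h(c) = C1 + Integral(c/cos(c), c)


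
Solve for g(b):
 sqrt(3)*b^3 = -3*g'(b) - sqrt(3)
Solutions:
 g(b) = C1 - sqrt(3)*b^4/12 - sqrt(3)*b/3


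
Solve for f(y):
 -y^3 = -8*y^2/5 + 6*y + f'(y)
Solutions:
 f(y) = C1 - y^4/4 + 8*y^3/15 - 3*y^2


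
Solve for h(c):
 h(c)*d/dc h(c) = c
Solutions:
 h(c) = -sqrt(C1 + c^2)
 h(c) = sqrt(C1 + c^2)


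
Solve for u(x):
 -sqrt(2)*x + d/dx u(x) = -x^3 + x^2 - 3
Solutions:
 u(x) = C1 - x^4/4 + x^3/3 + sqrt(2)*x^2/2 - 3*x


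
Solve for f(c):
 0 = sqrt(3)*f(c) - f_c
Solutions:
 f(c) = C1*exp(sqrt(3)*c)


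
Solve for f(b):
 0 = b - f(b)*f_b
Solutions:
 f(b) = -sqrt(C1 + b^2)
 f(b) = sqrt(C1 + b^2)


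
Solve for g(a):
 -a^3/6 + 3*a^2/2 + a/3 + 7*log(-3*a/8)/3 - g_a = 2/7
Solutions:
 g(a) = C1 - a^4/24 + a^3/2 + a^2/6 + 7*a*log(-a)/3 + a*(-7*log(2) - 55/21 + 7*log(3)/3)


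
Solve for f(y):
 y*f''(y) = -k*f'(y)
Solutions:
 f(y) = C1 + y^(1 - re(k))*(C2*sin(log(y)*Abs(im(k))) + C3*cos(log(y)*im(k)))


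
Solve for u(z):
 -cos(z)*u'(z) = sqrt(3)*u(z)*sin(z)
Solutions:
 u(z) = C1*cos(z)^(sqrt(3))


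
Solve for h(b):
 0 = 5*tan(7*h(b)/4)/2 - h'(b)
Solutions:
 h(b) = -4*asin(C1*exp(35*b/8))/7 + 4*pi/7
 h(b) = 4*asin(C1*exp(35*b/8))/7


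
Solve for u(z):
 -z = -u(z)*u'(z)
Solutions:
 u(z) = -sqrt(C1 + z^2)
 u(z) = sqrt(C1 + z^2)


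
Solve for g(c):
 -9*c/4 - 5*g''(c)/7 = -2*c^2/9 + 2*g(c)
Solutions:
 g(c) = C1*sin(sqrt(70)*c/5) + C2*cos(sqrt(70)*c/5) + c^2/9 - 9*c/8 - 5/63


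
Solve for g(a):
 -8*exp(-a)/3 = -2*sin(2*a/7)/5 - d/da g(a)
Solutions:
 g(a) = C1 + 7*cos(2*a/7)/5 - 8*exp(-a)/3


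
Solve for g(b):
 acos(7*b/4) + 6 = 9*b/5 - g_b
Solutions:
 g(b) = C1 + 9*b^2/10 - b*acos(7*b/4) - 6*b + sqrt(16 - 49*b^2)/7


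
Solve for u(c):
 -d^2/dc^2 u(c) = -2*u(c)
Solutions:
 u(c) = C1*exp(-sqrt(2)*c) + C2*exp(sqrt(2)*c)


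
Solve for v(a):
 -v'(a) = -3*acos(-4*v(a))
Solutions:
 Integral(1/acos(-4*_y), (_y, v(a))) = C1 + 3*a


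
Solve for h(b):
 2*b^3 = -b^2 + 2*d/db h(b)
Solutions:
 h(b) = C1 + b^4/4 + b^3/6


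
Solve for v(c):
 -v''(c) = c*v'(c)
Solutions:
 v(c) = C1 + C2*erf(sqrt(2)*c/2)


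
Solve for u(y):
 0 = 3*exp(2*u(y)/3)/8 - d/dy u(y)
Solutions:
 u(y) = 3*log(-sqrt(-1/(C1 + 3*y))) + 3*log(3)/2 + 3*log(2)
 u(y) = 3*log(-1/(C1 + 3*y))/2 + 3*log(3)/2 + 3*log(2)


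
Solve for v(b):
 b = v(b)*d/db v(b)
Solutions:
 v(b) = -sqrt(C1 + b^2)
 v(b) = sqrt(C1 + b^2)


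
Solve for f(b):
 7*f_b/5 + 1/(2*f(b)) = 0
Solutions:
 f(b) = -sqrt(C1 - 35*b)/7
 f(b) = sqrt(C1 - 35*b)/7


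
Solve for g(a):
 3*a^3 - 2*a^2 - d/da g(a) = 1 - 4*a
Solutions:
 g(a) = C1 + 3*a^4/4 - 2*a^3/3 + 2*a^2 - a


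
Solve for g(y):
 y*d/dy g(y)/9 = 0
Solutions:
 g(y) = C1


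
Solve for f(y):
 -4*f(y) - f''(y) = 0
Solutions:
 f(y) = C1*sin(2*y) + C2*cos(2*y)


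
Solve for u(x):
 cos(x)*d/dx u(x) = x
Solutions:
 u(x) = C1 + Integral(x/cos(x), x)


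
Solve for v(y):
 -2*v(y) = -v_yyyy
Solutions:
 v(y) = C1*exp(-2^(1/4)*y) + C2*exp(2^(1/4)*y) + C3*sin(2^(1/4)*y) + C4*cos(2^(1/4)*y)


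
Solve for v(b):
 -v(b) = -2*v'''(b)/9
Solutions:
 v(b) = C3*exp(6^(2/3)*b/2) + (C1*sin(3*2^(2/3)*3^(1/6)*b/4) + C2*cos(3*2^(2/3)*3^(1/6)*b/4))*exp(-6^(2/3)*b/4)


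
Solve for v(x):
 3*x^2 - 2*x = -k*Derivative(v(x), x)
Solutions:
 v(x) = C1 - x^3/k + x^2/k


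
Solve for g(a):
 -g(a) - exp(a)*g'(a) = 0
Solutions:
 g(a) = C1*exp(exp(-a))


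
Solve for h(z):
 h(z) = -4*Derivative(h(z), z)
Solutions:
 h(z) = C1*exp(-z/4)


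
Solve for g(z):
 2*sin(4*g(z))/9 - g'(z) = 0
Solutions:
 -2*z/9 + log(cos(4*g(z)) - 1)/8 - log(cos(4*g(z)) + 1)/8 = C1


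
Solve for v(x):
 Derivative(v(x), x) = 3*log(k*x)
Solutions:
 v(x) = C1 + 3*x*log(k*x) - 3*x


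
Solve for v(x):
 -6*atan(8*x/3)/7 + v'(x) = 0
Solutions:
 v(x) = C1 + 6*x*atan(8*x/3)/7 - 9*log(64*x^2 + 9)/56


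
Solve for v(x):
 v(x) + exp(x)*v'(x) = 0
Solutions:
 v(x) = C1*exp(exp(-x))


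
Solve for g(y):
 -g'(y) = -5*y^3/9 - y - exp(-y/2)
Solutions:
 g(y) = C1 + 5*y^4/36 + y^2/2 - 2*exp(-y/2)


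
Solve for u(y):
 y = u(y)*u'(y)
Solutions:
 u(y) = -sqrt(C1 + y^2)
 u(y) = sqrt(C1 + y^2)


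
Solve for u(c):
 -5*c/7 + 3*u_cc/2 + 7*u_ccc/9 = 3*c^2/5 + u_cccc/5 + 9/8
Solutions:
 u(c) = C1 + C2*c + C3*exp(c*(35 - sqrt(3655))/18) + C4*exp(c*(35 + sqrt(3655))/18) + c^4/30 + 29*c^3/2835 + 60131*c^2/145800


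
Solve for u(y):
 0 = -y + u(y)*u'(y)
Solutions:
 u(y) = -sqrt(C1 + y^2)
 u(y) = sqrt(C1 + y^2)


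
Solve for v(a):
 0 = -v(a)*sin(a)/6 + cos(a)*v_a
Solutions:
 v(a) = C1/cos(a)^(1/6)


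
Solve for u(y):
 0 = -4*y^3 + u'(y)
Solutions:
 u(y) = C1 + y^4


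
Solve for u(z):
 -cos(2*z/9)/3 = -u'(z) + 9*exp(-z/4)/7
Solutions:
 u(z) = C1 + 3*sin(2*z/9)/2 - 36*exp(-z/4)/7


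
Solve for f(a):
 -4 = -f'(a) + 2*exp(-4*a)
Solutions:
 f(a) = C1 + 4*a - exp(-4*a)/2


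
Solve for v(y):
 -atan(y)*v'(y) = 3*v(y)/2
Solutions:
 v(y) = C1*exp(-3*Integral(1/atan(y), y)/2)


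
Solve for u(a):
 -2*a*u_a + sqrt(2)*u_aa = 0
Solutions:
 u(a) = C1 + C2*erfi(2^(3/4)*a/2)


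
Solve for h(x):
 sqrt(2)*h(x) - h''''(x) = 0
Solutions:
 h(x) = C1*exp(-2^(1/8)*x) + C2*exp(2^(1/8)*x) + C3*sin(2^(1/8)*x) + C4*cos(2^(1/8)*x)


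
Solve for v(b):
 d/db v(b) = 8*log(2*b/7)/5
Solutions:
 v(b) = C1 + 8*b*log(b)/5 - 8*b*log(7)/5 - 8*b/5 + 8*b*log(2)/5


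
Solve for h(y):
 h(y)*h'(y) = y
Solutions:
 h(y) = -sqrt(C1 + y^2)
 h(y) = sqrt(C1 + y^2)


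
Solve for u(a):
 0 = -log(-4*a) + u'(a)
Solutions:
 u(a) = C1 + a*log(-a) + a*(-1 + 2*log(2))


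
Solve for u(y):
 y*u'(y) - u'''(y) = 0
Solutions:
 u(y) = C1 + Integral(C2*airyai(y) + C3*airybi(y), y)


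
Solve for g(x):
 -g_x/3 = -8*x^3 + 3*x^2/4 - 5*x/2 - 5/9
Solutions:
 g(x) = C1 + 6*x^4 - 3*x^3/4 + 15*x^2/4 + 5*x/3


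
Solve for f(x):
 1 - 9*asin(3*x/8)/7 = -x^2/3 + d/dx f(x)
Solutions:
 f(x) = C1 + x^3/9 - 9*x*asin(3*x/8)/7 + x - 3*sqrt(64 - 9*x^2)/7


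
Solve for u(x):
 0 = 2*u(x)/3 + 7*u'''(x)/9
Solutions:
 u(x) = C3*exp(-6^(1/3)*7^(2/3)*x/7) + (C1*sin(2^(1/3)*3^(5/6)*7^(2/3)*x/14) + C2*cos(2^(1/3)*3^(5/6)*7^(2/3)*x/14))*exp(6^(1/3)*7^(2/3)*x/14)


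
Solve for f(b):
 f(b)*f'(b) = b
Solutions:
 f(b) = -sqrt(C1 + b^2)
 f(b) = sqrt(C1 + b^2)


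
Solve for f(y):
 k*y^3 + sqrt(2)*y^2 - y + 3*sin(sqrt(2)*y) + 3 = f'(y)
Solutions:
 f(y) = C1 + k*y^4/4 + sqrt(2)*y^3/3 - y^2/2 + 3*y - 3*sqrt(2)*cos(sqrt(2)*y)/2


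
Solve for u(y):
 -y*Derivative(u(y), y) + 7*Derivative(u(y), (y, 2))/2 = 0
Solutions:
 u(y) = C1 + C2*erfi(sqrt(7)*y/7)


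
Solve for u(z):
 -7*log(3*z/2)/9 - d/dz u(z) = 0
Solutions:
 u(z) = C1 - 7*z*log(z)/9 - 7*z*log(3)/9 + 7*z*log(2)/9 + 7*z/9


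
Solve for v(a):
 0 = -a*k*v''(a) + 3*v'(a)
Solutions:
 v(a) = C1 + a^(((re(k) + 3)*re(k) + im(k)^2)/(re(k)^2 + im(k)^2))*(C2*sin(3*log(a)*Abs(im(k))/(re(k)^2 + im(k)^2)) + C3*cos(3*log(a)*im(k)/(re(k)^2 + im(k)^2)))


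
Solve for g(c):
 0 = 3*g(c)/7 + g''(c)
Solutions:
 g(c) = C1*sin(sqrt(21)*c/7) + C2*cos(sqrt(21)*c/7)


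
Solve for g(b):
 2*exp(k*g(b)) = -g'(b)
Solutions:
 g(b) = Piecewise((log(1/(C1*k + 2*b*k))/k, Ne(k, 0)), (nan, True))
 g(b) = Piecewise((C1 - 2*b, Eq(k, 0)), (nan, True))


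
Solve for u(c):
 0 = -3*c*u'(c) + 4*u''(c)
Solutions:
 u(c) = C1 + C2*erfi(sqrt(6)*c/4)


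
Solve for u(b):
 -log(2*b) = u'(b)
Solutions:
 u(b) = C1 - b*log(b) - b*log(2) + b


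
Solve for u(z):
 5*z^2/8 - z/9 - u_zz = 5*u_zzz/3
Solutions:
 u(z) = C1 + C2*z + C3*exp(-3*z/5) + 5*z^4/96 - 79*z^3/216 + 395*z^2/216


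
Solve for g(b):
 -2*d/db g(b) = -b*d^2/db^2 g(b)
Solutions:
 g(b) = C1 + C2*b^3


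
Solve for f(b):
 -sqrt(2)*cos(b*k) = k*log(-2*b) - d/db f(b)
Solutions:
 f(b) = C1 + b*k*(log(-b) - 1) + b*k*log(2) + sqrt(2)*Piecewise((sin(b*k)/k, Ne(k, 0)), (b, True))


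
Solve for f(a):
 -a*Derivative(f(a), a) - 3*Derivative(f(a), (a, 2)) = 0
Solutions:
 f(a) = C1 + C2*erf(sqrt(6)*a/6)


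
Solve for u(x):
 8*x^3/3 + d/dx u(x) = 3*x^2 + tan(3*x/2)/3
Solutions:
 u(x) = C1 - 2*x^4/3 + x^3 - 2*log(cos(3*x/2))/9


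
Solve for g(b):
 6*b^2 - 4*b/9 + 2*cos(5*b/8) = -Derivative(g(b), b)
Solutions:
 g(b) = C1 - 2*b^3 + 2*b^2/9 - 16*sin(5*b/8)/5


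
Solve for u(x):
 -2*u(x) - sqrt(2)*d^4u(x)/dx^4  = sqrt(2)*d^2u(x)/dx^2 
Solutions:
 u(x) = (C1*sin(2^(1/8)*x*cos(atan(sqrt(-1 + 4*sqrt(2)))/2)) + C2*cos(2^(1/8)*x*cos(atan(sqrt(-1 + 4*sqrt(2)))/2)))*exp(-2^(1/8)*x*sin(atan(sqrt(-1 + 4*sqrt(2)))/2)) + (C3*sin(2^(1/8)*x*cos(atan(sqrt(-1 + 4*sqrt(2)))/2)) + C4*cos(2^(1/8)*x*cos(atan(sqrt(-1 + 4*sqrt(2)))/2)))*exp(2^(1/8)*x*sin(atan(sqrt(-1 + 4*sqrt(2)))/2))


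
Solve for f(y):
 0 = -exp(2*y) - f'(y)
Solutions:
 f(y) = C1 - exp(2*y)/2


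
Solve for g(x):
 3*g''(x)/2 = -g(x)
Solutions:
 g(x) = C1*sin(sqrt(6)*x/3) + C2*cos(sqrt(6)*x/3)


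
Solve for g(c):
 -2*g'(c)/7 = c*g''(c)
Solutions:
 g(c) = C1 + C2*c^(5/7)


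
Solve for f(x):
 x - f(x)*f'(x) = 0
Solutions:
 f(x) = -sqrt(C1 + x^2)
 f(x) = sqrt(C1 + x^2)


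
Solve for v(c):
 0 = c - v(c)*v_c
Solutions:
 v(c) = -sqrt(C1 + c^2)
 v(c) = sqrt(C1 + c^2)


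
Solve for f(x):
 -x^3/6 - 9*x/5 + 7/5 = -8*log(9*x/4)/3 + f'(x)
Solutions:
 f(x) = C1 - x^4/24 - 9*x^2/10 + 8*x*log(x)/3 - 16*x*log(2)/3 - 19*x/15 + 16*x*log(3)/3


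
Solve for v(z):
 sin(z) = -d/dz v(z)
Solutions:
 v(z) = C1 + cos(z)


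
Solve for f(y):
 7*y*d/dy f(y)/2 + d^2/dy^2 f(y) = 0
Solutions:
 f(y) = C1 + C2*erf(sqrt(7)*y/2)


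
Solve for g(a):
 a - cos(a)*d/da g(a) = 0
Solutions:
 g(a) = C1 + Integral(a/cos(a), a)


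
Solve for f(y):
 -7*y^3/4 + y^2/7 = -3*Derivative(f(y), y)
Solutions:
 f(y) = C1 + 7*y^4/48 - y^3/63


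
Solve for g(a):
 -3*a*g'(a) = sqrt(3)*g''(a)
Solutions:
 g(a) = C1 + C2*erf(sqrt(2)*3^(1/4)*a/2)


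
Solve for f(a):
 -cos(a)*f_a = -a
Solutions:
 f(a) = C1 + Integral(a/cos(a), a)


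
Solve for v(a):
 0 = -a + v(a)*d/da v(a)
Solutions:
 v(a) = -sqrt(C1 + a^2)
 v(a) = sqrt(C1 + a^2)


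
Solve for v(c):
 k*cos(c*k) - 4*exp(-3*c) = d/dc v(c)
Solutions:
 v(c) = C1 + sin(c*k) + 4*exp(-3*c)/3


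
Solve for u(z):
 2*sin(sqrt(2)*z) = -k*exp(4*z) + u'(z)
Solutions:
 u(z) = C1 + k*exp(4*z)/4 - sqrt(2)*cos(sqrt(2)*z)


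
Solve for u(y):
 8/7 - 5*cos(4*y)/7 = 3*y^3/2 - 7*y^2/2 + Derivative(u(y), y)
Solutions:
 u(y) = C1 - 3*y^4/8 + 7*y^3/6 + 8*y/7 - 5*sin(4*y)/28


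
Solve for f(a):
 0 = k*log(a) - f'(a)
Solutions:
 f(a) = C1 + a*k*log(a) - a*k


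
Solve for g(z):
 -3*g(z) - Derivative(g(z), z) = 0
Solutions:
 g(z) = C1*exp(-3*z)


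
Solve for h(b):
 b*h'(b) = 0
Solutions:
 h(b) = C1


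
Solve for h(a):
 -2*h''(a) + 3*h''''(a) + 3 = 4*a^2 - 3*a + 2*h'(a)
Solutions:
 h(a) = C1 + C2*exp(-a*(2/(sqrt(73) + 9)^(1/3) + (sqrt(73) + 9)^(1/3))/6)*sin(sqrt(3)*a*(-(sqrt(73) + 9)^(1/3) + 2/(sqrt(73) + 9)^(1/3))/6) + C3*exp(-a*(2/(sqrt(73) + 9)^(1/3) + (sqrt(73) + 9)^(1/3))/6)*cos(sqrt(3)*a*(-(sqrt(73) + 9)^(1/3) + 2/(sqrt(73) + 9)^(1/3))/6) + C4*exp(a*(2/(sqrt(73) + 9)^(1/3) + (sqrt(73) + 9)^(1/3))/3) - 2*a^3/3 + 11*a^2/4 - 4*a


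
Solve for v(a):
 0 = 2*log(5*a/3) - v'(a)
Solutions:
 v(a) = C1 + 2*a*log(a) - 2*a + a*log(25/9)


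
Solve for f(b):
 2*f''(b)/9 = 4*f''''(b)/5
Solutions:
 f(b) = C1 + C2*b + C3*exp(-sqrt(10)*b/6) + C4*exp(sqrt(10)*b/6)


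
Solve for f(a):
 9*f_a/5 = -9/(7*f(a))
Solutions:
 f(a) = -sqrt(C1 - 70*a)/7
 f(a) = sqrt(C1 - 70*a)/7


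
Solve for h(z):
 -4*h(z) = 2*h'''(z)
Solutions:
 h(z) = C3*exp(-2^(1/3)*z) + (C1*sin(2^(1/3)*sqrt(3)*z/2) + C2*cos(2^(1/3)*sqrt(3)*z/2))*exp(2^(1/3)*z/2)


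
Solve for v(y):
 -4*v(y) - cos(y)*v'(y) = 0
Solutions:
 v(y) = C1*(sin(y)^2 - 2*sin(y) + 1)/(sin(y)^2 + 2*sin(y) + 1)


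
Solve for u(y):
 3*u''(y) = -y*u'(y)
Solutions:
 u(y) = C1 + C2*erf(sqrt(6)*y/6)


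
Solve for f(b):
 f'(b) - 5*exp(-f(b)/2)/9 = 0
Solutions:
 f(b) = 2*log(C1 + 5*b/18)


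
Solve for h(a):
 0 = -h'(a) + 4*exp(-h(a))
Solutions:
 h(a) = log(C1 + 4*a)


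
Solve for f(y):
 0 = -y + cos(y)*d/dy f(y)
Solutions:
 f(y) = C1 + Integral(y/cos(y), y)


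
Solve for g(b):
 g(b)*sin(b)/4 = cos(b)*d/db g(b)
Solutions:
 g(b) = C1/cos(b)^(1/4)


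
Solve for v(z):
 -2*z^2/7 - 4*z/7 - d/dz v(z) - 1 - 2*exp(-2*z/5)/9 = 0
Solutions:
 v(z) = C1 - 2*z^3/21 - 2*z^2/7 - z + 5*exp(-2*z/5)/9


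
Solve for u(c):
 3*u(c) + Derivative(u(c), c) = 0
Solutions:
 u(c) = C1*exp(-3*c)


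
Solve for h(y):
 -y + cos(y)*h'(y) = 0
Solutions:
 h(y) = C1 + Integral(y/cos(y), y)


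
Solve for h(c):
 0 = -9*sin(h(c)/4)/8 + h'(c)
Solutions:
 -9*c/8 + 2*log(cos(h(c)/4) - 1) - 2*log(cos(h(c)/4) + 1) = C1


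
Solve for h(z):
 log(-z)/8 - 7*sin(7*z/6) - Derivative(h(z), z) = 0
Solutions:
 h(z) = C1 + z*log(-z)/8 - z/8 + 6*cos(7*z/6)


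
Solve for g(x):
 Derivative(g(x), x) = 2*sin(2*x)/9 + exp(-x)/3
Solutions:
 g(x) = C1 - cos(2*x)/9 - exp(-x)/3


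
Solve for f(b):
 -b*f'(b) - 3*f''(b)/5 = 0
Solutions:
 f(b) = C1 + C2*erf(sqrt(30)*b/6)


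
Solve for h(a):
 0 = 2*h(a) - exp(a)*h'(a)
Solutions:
 h(a) = C1*exp(-2*exp(-a))


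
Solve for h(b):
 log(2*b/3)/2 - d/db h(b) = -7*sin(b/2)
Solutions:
 h(b) = C1 + b*log(b)/2 - b*log(3) - b/2 + b*log(6)/2 - 14*cos(b/2)


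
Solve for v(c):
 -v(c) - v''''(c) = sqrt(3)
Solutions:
 v(c) = (C1*sin(sqrt(2)*c/2) + C2*cos(sqrt(2)*c/2))*exp(-sqrt(2)*c/2) + (C3*sin(sqrt(2)*c/2) + C4*cos(sqrt(2)*c/2))*exp(sqrt(2)*c/2) - sqrt(3)


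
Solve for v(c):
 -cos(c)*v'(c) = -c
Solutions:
 v(c) = C1 + Integral(c/cos(c), c)


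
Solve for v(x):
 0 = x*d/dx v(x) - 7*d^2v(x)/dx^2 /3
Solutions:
 v(x) = C1 + C2*erfi(sqrt(42)*x/14)


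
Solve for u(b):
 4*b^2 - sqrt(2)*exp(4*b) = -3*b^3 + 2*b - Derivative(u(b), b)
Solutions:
 u(b) = C1 - 3*b^4/4 - 4*b^3/3 + b^2 + sqrt(2)*exp(4*b)/4


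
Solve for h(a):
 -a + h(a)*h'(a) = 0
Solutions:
 h(a) = -sqrt(C1 + a^2)
 h(a) = sqrt(C1 + a^2)


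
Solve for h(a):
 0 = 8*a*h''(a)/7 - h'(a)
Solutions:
 h(a) = C1 + C2*a^(15/8)


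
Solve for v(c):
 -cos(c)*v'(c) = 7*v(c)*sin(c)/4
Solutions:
 v(c) = C1*cos(c)^(7/4)


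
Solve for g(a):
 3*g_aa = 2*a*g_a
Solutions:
 g(a) = C1 + C2*erfi(sqrt(3)*a/3)


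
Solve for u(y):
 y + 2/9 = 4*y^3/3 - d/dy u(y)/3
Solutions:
 u(y) = C1 + y^4 - 3*y^2/2 - 2*y/3


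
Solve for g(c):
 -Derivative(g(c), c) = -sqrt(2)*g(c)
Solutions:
 g(c) = C1*exp(sqrt(2)*c)


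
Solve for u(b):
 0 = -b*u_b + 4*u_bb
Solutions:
 u(b) = C1 + C2*erfi(sqrt(2)*b/4)


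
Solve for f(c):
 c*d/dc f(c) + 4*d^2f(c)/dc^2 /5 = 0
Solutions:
 f(c) = C1 + C2*erf(sqrt(10)*c/4)


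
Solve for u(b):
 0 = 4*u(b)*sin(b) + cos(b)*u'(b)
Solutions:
 u(b) = C1*cos(b)^4


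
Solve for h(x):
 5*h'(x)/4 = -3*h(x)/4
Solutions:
 h(x) = C1*exp(-3*x/5)


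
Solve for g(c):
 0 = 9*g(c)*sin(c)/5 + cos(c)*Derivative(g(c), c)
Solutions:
 g(c) = C1*cos(c)^(9/5)


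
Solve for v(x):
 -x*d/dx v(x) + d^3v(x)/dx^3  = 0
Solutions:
 v(x) = C1 + Integral(C2*airyai(x) + C3*airybi(x), x)


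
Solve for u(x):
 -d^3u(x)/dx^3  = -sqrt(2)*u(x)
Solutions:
 u(x) = C3*exp(2^(1/6)*x) + (C1*sin(2^(1/6)*sqrt(3)*x/2) + C2*cos(2^(1/6)*sqrt(3)*x/2))*exp(-2^(1/6)*x/2)


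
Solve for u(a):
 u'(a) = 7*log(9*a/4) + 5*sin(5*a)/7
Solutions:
 u(a) = C1 + 7*a*log(a) - 14*a*log(2) - 7*a + 14*a*log(3) - cos(5*a)/7


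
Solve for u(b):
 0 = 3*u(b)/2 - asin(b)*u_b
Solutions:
 u(b) = C1*exp(3*Integral(1/asin(b), b)/2)


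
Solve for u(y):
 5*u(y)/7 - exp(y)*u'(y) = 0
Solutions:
 u(y) = C1*exp(-5*exp(-y)/7)


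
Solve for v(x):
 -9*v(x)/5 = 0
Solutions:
 v(x) = 0


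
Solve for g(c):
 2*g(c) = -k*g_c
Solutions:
 g(c) = C1*exp(-2*c/k)


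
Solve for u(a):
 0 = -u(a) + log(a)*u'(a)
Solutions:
 u(a) = C1*exp(li(a))


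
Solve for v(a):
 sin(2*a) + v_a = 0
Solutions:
 v(a) = C1 + cos(2*a)/2


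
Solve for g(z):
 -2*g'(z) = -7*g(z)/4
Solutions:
 g(z) = C1*exp(7*z/8)


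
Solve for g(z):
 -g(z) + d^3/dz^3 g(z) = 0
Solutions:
 g(z) = C3*exp(z) + (C1*sin(sqrt(3)*z/2) + C2*cos(sqrt(3)*z/2))*exp(-z/2)


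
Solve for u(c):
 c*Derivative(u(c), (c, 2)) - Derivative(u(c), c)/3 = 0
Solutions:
 u(c) = C1 + C2*c^(4/3)


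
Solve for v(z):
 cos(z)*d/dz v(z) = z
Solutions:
 v(z) = C1 + Integral(z/cos(z), z)


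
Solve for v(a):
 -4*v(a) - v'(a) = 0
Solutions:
 v(a) = C1*exp(-4*a)


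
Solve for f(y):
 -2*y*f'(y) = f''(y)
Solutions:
 f(y) = C1 + C2*erf(y)


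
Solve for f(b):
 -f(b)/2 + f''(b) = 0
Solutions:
 f(b) = C1*exp(-sqrt(2)*b/2) + C2*exp(sqrt(2)*b/2)


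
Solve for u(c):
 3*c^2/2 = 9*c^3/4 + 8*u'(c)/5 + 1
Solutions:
 u(c) = C1 - 45*c^4/128 + 5*c^3/16 - 5*c/8


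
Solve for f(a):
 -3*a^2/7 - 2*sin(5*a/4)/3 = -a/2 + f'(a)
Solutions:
 f(a) = C1 - a^3/7 + a^2/4 + 8*cos(5*a/4)/15


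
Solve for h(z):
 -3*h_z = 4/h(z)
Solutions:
 h(z) = -sqrt(C1 - 24*z)/3
 h(z) = sqrt(C1 - 24*z)/3


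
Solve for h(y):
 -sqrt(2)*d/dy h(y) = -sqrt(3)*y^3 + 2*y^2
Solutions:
 h(y) = C1 + sqrt(6)*y^4/8 - sqrt(2)*y^3/3


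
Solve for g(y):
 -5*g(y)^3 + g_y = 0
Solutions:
 g(y) = -sqrt(2)*sqrt(-1/(C1 + 5*y))/2
 g(y) = sqrt(2)*sqrt(-1/(C1 + 5*y))/2


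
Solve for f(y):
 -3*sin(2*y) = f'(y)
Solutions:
 f(y) = C1 + 3*cos(2*y)/2


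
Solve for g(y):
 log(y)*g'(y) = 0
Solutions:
 g(y) = C1


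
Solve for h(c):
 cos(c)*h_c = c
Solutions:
 h(c) = C1 + Integral(c/cos(c), c)


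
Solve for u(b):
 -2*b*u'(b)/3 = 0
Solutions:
 u(b) = C1


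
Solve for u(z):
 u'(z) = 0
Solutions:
 u(z) = C1


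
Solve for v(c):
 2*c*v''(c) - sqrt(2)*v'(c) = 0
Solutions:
 v(c) = C1 + C2*c^(sqrt(2)/2 + 1)


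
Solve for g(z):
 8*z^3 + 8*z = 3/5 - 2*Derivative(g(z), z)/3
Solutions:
 g(z) = C1 - 3*z^4 - 6*z^2 + 9*z/10


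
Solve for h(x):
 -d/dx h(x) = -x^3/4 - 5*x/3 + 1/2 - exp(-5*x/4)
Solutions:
 h(x) = C1 + x^4/16 + 5*x^2/6 - x/2 - 4*exp(-5*x/4)/5


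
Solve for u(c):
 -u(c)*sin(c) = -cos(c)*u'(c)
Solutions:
 u(c) = C1/cos(c)


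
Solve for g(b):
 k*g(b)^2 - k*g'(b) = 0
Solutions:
 g(b) = -1/(C1 + b)


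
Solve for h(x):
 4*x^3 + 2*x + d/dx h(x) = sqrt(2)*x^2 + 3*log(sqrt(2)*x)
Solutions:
 h(x) = C1 - x^4 + sqrt(2)*x^3/3 - x^2 + 3*x*log(x) - 3*x + 3*x*log(2)/2


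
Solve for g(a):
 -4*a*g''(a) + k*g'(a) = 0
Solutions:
 g(a) = C1 + a^(re(k)/4 + 1)*(C2*sin(log(a)*Abs(im(k))/4) + C3*cos(log(a)*im(k)/4))


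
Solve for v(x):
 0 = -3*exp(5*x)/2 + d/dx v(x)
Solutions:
 v(x) = C1 + 3*exp(5*x)/10


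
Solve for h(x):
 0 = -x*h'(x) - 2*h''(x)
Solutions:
 h(x) = C1 + C2*erf(x/2)


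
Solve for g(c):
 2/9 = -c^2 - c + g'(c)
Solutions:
 g(c) = C1 + c^3/3 + c^2/2 + 2*c/9


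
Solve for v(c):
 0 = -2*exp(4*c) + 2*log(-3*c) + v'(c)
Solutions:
 v(c) = C1 - 2*c*log(-c) + 2*c*(1 - log(3)) + exp(4*c)/2


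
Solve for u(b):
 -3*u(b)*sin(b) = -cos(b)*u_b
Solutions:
 u(b) = C1/cos(b)^3


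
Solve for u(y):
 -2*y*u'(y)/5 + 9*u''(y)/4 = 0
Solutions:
 u(y) = C1 + C2*erfi(2*sqrt(5)*y/15)


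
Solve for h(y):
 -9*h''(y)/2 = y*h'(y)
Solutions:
 h(y) = C1 + C2*erf(y/3)


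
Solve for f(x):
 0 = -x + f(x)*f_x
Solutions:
 f(x) = -sqrt(C1 + x^2)
 f(x) = sqrt(C1 + x^2)


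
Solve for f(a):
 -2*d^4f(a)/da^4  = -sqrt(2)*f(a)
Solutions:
 f(a) = C1*exp(-2^(7/8)*a/2) + C2*exp(2^(7/8)*a/2) + C3*sin(2^(7/8)*a/2) + C4*cos(2^(7/8)*a/2)


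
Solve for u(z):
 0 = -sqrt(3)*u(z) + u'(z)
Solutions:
 u(z) = C1*exp(sqrt(3)*z)


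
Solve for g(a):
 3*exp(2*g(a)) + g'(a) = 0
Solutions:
 g(a) = log(-sqrt(-1/(C1 - 3*a))) - log(2)/2
 g(a) = log(-1/(C1 - 3*a))/2 - log(2)/2


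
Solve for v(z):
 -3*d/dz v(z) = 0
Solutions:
 v(z) = C1


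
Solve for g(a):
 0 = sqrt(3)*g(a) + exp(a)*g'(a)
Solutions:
 g(a) = C1*exp(sqrt(3)*exp(-a))


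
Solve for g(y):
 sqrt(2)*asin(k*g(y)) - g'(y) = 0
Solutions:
 Integral(1/asin(_y*k), (_y, g(y))) = C1 + sqrt(2)*y


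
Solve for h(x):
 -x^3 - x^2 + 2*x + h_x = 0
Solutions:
 h(x) = C1 + x^4/4 + x^3/3 - x^2


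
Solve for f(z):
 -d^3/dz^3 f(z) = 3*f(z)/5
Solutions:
 f(z) = C3*exp(-3^(1/3)*5^(2/3)*z/5) + (C1*sin(3^(5/6)*5^(2/3)*z/10) + C2*cos(3^(5/6)*5^(2/3)*z/10))*exp(3^(1/3)*5^(2/3)*z/10)


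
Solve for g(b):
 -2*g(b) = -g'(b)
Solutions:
 g(b) = C1*exp(2*b)


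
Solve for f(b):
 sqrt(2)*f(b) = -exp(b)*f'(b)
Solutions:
 f(b) = C1*exp(sqrt(2)*exp(-b))


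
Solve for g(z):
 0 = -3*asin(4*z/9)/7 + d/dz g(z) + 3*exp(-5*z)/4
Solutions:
 g(z) = C1 + 3*z*asin(4*z/9)/7 + 3*sqrt(81 - 16*z^2)/28 + 3*exp(-5*z)/20


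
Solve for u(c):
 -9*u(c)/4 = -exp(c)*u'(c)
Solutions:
 u(c) = C1*exp(-9*exp(-c)/4)


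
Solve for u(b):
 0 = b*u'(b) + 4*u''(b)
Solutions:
 u(b) = C1 + C2*erf(sqrt(2)*b/4)


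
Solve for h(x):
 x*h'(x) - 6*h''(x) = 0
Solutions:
 h(x) = C1 + C2*erfi(sqrt(3)*x/6)


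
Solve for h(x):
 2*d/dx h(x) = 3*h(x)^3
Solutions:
 h(x) = -sqrt(-1/(C1 + 3*x))
 h(x) = sqrt(-1/(C1 + 3*x))


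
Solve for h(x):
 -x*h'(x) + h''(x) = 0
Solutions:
 h(x) = C1 + C2*erfi(sqrt(2)*x/2)


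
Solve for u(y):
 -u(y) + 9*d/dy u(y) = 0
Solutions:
 u(y) = C1*exp(y/9)


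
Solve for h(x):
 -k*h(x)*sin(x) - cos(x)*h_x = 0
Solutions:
 h(x) = C1*exp(k*log(cos(x)))


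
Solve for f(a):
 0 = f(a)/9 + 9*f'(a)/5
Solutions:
 f(a) = C1*exp(-5*a/81)


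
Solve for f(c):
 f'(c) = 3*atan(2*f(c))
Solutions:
 Integral(1/atan(2*_y), (_y, f(c))) = C1 + 3*c


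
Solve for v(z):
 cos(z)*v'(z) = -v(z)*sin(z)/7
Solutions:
 v(z) = C1*cos(z)^(1/7)


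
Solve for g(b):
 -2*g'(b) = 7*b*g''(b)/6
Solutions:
 g(b) = C1 + C2/b^(5/7)


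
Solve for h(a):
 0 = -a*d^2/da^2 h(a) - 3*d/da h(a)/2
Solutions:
 h(a) = C1 + C2/sqrt(a)


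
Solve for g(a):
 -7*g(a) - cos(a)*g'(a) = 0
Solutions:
 g(a) = C1*sqrt(sin(a) - 1)*(sin(a)^3 - 3*sin(a)^2 + 3*sin(a) - 1)/(sqrt(sin(a) + 1)*(sin(a)^3 + 3*sin(a)^2 + 3*sin(a) + 1))


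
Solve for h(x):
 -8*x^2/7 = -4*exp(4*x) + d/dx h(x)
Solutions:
 h(x) = C1 - 8*x^3/21 + exp(4*x)


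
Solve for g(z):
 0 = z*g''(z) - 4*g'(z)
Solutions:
 g(z) = C1 + C2*z^5


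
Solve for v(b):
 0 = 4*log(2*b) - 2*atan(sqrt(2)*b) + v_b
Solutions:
 v(b) = C1 - 4*b*log(b) + 2*b*atan(sqrt(2)*b) - 4*b*log(2) + 4*b - sqrt(2)*log(2*b^2 + 1)/2


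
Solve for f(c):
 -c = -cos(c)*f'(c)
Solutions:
 f(c) = C1 + Integral(c/cos(c), c)


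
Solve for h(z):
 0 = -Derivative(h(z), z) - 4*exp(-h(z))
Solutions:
 h(z) = log(C1 - 4*z)


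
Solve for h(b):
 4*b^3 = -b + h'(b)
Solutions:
 h(b) = C1 + b^4 + b^2/2


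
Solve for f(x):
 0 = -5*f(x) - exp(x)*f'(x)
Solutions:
 f(x) = C1*exp(5*exp(-x))


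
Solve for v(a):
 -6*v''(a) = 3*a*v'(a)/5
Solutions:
 v(a) = C1 + C2*erf(sqrt(5)*a/10)


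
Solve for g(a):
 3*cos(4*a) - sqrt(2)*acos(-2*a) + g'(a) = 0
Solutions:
 g(a) = C1 + sqrt(2)*(a*acos(-2*a) + sqrt(1 - 4*a^2)/2) - 3*sin(4*a)/4


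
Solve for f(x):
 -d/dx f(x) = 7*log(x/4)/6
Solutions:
 f(x) = C1 - 7*x*log(x)/6 + 7*x/6 + 7*x*log(2)/3


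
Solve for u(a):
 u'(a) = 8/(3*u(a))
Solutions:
 u(a) = -sqrt(C1 + 48*a)/3
 u(a) = sqrt(C1 + 48*a)/3


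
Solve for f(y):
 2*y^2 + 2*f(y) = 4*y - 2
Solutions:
 f(y) = -y^2 + 2*y - 1


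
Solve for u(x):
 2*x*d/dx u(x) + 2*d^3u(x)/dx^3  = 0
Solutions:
 u(x) = C1 + Integral(C2*airyai(-x) + C3*airybi(-x), x)


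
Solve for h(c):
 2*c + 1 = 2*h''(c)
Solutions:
 h(c) = C1 + C2*c + c^3/6 + c^2/4


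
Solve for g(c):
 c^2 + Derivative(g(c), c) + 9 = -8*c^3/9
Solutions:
 g(c) = C1 - 2*c^4/9 - c^3/3 - 9*c


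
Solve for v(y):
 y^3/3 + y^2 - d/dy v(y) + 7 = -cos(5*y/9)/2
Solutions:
 v(y) = C1 + y^4/12 + y^3/3 + 7*y + 9*sin(5*y/9)/10


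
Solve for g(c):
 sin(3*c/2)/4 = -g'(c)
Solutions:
 g(c) = C1 + cos(3*c/2)/6


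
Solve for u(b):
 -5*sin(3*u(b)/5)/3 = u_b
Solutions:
 5*b/3 + 5*log(cos(3*u(b)/5) - 1)/6 - 5*log(cos(3*u(b)/5) + 1)/6 = C1


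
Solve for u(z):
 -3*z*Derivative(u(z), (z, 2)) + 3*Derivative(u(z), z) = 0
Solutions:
 u(z) = C1 + C2*z^2


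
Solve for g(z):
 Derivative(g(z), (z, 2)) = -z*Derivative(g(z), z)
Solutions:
 g(z) = C1 + C2*erf(sqrt(2)*z/2)


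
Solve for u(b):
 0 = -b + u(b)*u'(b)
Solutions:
 u(b) = -sqrt(C1 + b^2)
 u(b) = sqrt(C1 + b^2)


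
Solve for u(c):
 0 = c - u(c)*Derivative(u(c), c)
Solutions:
 u(c) = -sqrt(C1 + c^2)
 u(c) = sqrt(C1 + c^2)


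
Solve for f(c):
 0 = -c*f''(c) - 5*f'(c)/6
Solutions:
 f(c) = C1 + C2*c^(1/6)


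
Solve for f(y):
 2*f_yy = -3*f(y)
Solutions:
 f(y) = C1*sin(sqrt(6)*y/2) + C2*cos(sqrt(6)*y/2)


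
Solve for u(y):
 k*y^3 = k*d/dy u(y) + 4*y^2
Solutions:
 u(y) = C1 + y^4/4 - 4*y^3/(3*k)


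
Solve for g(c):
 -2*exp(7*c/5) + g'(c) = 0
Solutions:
 g(c) = C1 + 10*exp(7*c/5)/7


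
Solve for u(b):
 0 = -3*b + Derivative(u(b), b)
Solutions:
 u(b) = C1 + 3*b^2/2


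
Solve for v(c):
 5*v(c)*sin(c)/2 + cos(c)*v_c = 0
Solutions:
 v(c) = C1*cos(c)^(5/2)


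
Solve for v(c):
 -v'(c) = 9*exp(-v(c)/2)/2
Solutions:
 v(c) = 2*log(C1 - 9*c/4)


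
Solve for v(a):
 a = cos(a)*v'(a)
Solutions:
 v(a) = C1 + Integral(a/cos(a), a)


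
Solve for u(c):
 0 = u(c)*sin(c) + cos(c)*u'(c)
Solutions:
 u(c) = C1*cos(c)


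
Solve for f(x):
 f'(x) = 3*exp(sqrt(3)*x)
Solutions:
 f(x) = C1 + sqrt(3)*exp(sqrt(3)*x)


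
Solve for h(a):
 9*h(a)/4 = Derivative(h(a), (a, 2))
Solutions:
 h(a) = C1*exp(-3*a/2) + C2*exp(3*a/2)


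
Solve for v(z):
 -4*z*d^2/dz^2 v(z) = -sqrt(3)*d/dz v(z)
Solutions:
 v(z) = C1 + C2*z^(sqrt(3)/4 + 1)


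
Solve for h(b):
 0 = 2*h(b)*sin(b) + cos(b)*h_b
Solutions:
 h(b) = C1*cos(b)^2


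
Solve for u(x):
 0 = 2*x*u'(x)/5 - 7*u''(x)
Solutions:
 u(x) = C1 + C2*erfi(sqrt(35)*x/35)


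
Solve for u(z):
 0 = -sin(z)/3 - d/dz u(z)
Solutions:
 u(z) = C1 + cos(z)/3


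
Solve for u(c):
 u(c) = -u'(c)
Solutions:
 u(c) = C1*exp(-c)


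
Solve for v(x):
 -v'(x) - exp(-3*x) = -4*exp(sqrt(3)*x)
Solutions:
 v(x) = C1 + 4*sqrt(3)*exp(sqrt(3)*x)/3 + exp(-3*x)/3


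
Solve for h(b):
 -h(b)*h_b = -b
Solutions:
 h(b) = -sqrt(C1 + b^2)
 h(b) = sqrt(C1 + b^2)


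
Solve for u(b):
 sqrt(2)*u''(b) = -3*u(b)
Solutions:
 u(b) = C1*sin(2^(3/4)*sqrt(3)*b/2) + C2*cos(2^(3/4)*sqrt(3)*b/2)


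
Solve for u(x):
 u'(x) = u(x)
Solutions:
 u(x) = C1*exp(x)


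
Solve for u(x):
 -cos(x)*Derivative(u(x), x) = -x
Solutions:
 u(x) = C1 + Integral(x/cos(x), x)
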